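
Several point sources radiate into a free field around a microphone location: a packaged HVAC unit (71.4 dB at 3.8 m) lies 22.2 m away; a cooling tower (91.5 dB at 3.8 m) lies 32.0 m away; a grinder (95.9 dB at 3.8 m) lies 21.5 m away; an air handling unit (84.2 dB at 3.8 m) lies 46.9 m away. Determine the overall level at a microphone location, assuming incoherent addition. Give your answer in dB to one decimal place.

Apply inverse-square spreading to bring every level to the receiver, then sum 10^(L/10).
packaged HVAC unit: 71.4 − 20·log₁₀(22.2/3.8) = 71.4 − 15.33 = 56.07 dB.
cooling tower: 91.5 − 20·log₁₀(32.0/3.8) = 91.5 − 18.51 = 72.99 dB.
grinder: 95.9 − 20·log₁₀(21.5/3.8) = 95.9 − 15.05 = 80.85 dB.
air handling unit: 84.2 − 20·log₁₀(46.9/3.8) = 84.2 − 21.83 = 62.37 dB.
Σ 10^(L/10) = 1.436e+08 → L_total = 10·log₁₀(1.436e+08) = 81.57 dB.

81.6 dB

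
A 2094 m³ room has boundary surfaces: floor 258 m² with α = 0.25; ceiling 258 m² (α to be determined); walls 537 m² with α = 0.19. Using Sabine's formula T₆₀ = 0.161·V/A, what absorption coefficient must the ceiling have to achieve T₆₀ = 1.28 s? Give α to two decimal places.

From T₆₀ = 0.161·V/A, the target T₆₀ = 1.28 s needs A = 0.161·2094/1.28 = 263.39 m².
Absorption from the other surfaces = 258·0.25 + 537·0.19 = 166.53 m², so the ceiling must supply 96.86 m² over 258 m².
α = 96.86/258 = 0.375.

0.38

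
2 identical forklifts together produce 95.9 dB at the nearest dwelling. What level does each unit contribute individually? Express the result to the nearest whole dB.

93 dB

2 equal contributions raise the level by 10·log₁₀ 2 = 3.010 dB, so each unit alone gives 95.9 − 3.010.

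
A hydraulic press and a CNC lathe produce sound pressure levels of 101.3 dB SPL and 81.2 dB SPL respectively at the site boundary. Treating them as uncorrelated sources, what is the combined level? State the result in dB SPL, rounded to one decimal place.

Incoherent sources combine by intensity addition: L_total = 10·log₁₀(Σ 10^(L_i/10)).
Σ 10^(L/10) = 10^(101.3/10) + 10^(81.2/10) = 1.362e+10.
L_total = 10·log₁₀(1.362e+10) = 101.34 dB SPL.

101.3 dB SPL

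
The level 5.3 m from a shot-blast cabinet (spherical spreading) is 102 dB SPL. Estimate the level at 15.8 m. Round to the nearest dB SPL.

93 dB SPL

Point-source attenuation: ΔL = 20·log₁₀(r₂/r₁) = 20·log₁₀(15.8/5.3) = 9.488 dB.
L₂ = 102 − 20·log₁₀(15.8/5.3) = 102 − 9.488 = 92.51 dB SPL.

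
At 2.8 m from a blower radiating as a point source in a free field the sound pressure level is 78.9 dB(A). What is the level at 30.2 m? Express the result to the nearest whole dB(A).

58 dB(A)

Spherical spreading from a point source gives a 20·log₁₀(r₂/r₁) drop.
L₂ = 78.9 − 20·log₁₀(30.2/2.8) = 78.9 − 20.657 = 58.24 dB(A).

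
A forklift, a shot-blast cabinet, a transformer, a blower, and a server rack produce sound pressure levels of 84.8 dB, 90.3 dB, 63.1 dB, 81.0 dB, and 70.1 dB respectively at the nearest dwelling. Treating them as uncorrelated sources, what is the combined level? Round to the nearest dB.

92 dB

Incoherent sources combine by intensity addition: L_total = 10·log₁₀(Σ 10^(L_i/10)).
Σ 10^(L/10) = 10^(84.8/10) + 10^(90.3/10) + 10^(63.1/10) + 10^(81.0/10) + 10^(70.1/10) = 1.512e+09.
L_total = 10·log₁₀(1.512e+09) = 91.79 dB.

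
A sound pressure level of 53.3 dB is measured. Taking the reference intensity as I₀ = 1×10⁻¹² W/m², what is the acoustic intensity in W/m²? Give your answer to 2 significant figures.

2.1e-07 W/m²

I = I₀·10^(L/10) = 10⁻¹² × 10^(53.3/10) = 10^(-6.670).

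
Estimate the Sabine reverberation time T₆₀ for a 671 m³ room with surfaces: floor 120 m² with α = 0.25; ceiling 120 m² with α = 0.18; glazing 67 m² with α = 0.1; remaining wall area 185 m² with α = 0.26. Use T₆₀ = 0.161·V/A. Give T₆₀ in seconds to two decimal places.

Total absorption A = 120·0.25 + 120·0.18 + 67·0.1 + 185·0.26 = 106.40 m² sabins.
T₆₀ = 0.161·V/A = 0.161·671/106.40 = 1.015 s.

1.02 s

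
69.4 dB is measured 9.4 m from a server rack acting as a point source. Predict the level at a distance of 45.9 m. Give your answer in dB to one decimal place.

55.6 dB

Point-source attenuation: ΔL = 20·log₁₀(r₂/r₁) = 20·log₁₀(45.9/9.4) = 13.774 dB.
L₂ = 69.4 − 20·log₁₀(45.9/9.4) = 69.4 − 13.774 = 55.63 dB.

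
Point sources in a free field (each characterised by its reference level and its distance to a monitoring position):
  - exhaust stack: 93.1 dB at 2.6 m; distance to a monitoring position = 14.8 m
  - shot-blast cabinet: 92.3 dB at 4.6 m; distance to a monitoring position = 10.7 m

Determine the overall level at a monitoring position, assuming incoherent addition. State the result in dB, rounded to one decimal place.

85.8 dB

First find each source's level at the receiver (point-source: −20·log₁₀(r/r_ref)), then combine on an intensity basis.
exhaust stack: 93.1 − 20·log₁₀(14.8/2.6) = 93.1 − 15.11 = 77.99 dB.
shot-blast cabinet: 92.3 − 20·log₁₀(10.7/4.6) = 92.3 − 7.33 = 84.97 dB.
Σ 10^(L/10) = 3.769e+08 → L_total = 10·log₁₀(3.769e+08) = 85.76 dB.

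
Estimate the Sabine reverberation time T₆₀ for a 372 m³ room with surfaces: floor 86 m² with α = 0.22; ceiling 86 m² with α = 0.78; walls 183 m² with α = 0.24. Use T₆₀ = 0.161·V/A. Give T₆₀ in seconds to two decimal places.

Summing Sᵢαᵢ: 86·0.22 + 86·0.78 + 183·0.24 = 129.92 m².
T₆₀ = 0.161·V/A = 0.161·372/129.92 = 0.461 s.

0.46 s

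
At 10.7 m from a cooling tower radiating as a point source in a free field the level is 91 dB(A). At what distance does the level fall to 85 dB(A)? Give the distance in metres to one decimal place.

For a point source L₁ − L₂ = 20·log₁₀(r₂/r₁), so r₂ = r₁·10^((L₁−L₂)/20).
r₂ = 10.7·10^((91−85)/20) = 10.7·10^(6.0/20) = 21.35 m.

21.3 m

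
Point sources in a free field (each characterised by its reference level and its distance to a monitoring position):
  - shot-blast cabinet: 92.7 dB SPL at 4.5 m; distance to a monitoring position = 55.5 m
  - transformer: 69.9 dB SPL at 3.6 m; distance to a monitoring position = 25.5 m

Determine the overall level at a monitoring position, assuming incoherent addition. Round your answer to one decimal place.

70.9 dB SPL

Apply inverse-square spreading to bring every level to the receiver, then sum 10^(L/10).
shot-blast cabinet: 92.7 − 20·log₁₀(55.5/4.5) = 92.7 − 21.82 = 70.88 dB SPL.
transformer: 69.9 − 20·log₁₀(25.5/3.6) = 69.9 − 17.00 = 52.90 dB SPL.
Σ 10^(L/10) = 1.244e+07 → L_total = 10·log₁₀(1.244e+07) = 70.95 dB SPL.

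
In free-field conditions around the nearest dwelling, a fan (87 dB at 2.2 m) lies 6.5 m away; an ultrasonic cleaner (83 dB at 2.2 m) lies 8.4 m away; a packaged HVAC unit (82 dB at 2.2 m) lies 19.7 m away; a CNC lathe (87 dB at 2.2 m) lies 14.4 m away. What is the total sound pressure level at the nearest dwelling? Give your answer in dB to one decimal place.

79.3 dB

Propagate each source to the receiver with L = L_ref − 20·log₁₀(r/r_ref), then add intensities.
fan: 87 − 20·log₁₀(6.5/2.2) = 87 − 9.41 = 77.59 dB.
ultrasonic cleaner: 83 − 20·log₁₀(8.4/2.2) = 83 − 11.64 = 71.36 dB.
packaged HVAC unit: 82 − 20·log₁₀(19.7/2.2) = 82 − 19.04 = 62.96 dB.
CNC lathe: 87 − 20·log₁₀(14.4/2.2) = 87 − 16.32 = 70.68 dB.
Σ 10^(L/10) = 8.478e+07 → L_total = 10·log₁₀(8.478e+07) = 79.28 dB.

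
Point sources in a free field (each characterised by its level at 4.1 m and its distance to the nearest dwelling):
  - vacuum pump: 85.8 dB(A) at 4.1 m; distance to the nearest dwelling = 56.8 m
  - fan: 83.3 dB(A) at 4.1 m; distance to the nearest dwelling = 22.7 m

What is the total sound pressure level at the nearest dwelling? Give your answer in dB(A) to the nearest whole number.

70 dB(A)

Apply inverse-square spreading to bring every level to the receiver, then sum 10^(L/10).
vacuum pump: 85.8 − 20·log₁₀(56.8/4.1) = 85.8 − 22.83 = 62.97 dB(A).
fan: 83.3 − 20·log₁₀(22.7/4.1) = 83.3 − 14.86 = 68.44 dB(A).
Σ 10^(L/10) = 8.955e+06 → L_total = 10·log₁₀(8.955e+06) = 69.52 dB(A).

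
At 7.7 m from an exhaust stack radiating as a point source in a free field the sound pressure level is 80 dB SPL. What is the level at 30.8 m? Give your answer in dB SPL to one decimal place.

Spherical spreading from a point source gives a 20·log₁₀(r₂/r₁) drop.
L₂ = 80 − 20·log₁₀(30.8/7.7) = 80 − 12.041 = 67.96 dB SPL.

68.0 dB SPL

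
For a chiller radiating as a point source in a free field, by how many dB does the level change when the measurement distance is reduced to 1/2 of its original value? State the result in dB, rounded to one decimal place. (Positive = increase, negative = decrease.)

Point-source spreading: ΔL = −20·log₁₀(r₂/r₁).
ΔL = −20·log₁₀(0.5) = +6.02 dB.

+6.0 dB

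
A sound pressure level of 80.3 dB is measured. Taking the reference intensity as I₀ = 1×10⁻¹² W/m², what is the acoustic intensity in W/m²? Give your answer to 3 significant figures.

L = 10·log₁₀(I/I₀) ⇒ I = I₀·10^(L/10) = 10⁻¹² × 10^8.03.

0.000107 W/m²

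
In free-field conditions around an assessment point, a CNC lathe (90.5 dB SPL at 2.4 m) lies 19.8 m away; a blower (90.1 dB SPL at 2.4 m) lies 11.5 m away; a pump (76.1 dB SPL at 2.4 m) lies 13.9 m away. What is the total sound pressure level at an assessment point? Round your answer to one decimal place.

77.9 dB SPL

Apply inverse-square spreading to bring every level to the receiver, then sum 10^(L/10).
CNC lathe: 90.5 − 20·log₁₀(19.8/2.4) = 90.5 − 18.33 = 72.17 dB SPL.
blower: 90.1 − 20·log₁₀(11.5/2.4) = 90.1 − 13.61 = 76.49 dB SPL.
pump: 76.1 − 20·log₁₀(13.9/2.4) = 76.1 − 15.26 = 60.84 dB SPL.
Σ 10^(L/10) = 6.227e+07 → L_total = 10·log₁₀(6.227e+07) = 77.94 dB SPL.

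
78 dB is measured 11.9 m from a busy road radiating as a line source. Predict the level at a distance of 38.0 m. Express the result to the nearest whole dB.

73 dB

Line-source attenuation: ΔL = 10·log₁₀(r₂/r₁) = 10·log₁₀(38.0/11.9) = 5.042 dB.
L₂ = 78 − 10·log₁₀(38.0/11.9) = 78 − 5.042 = 72.96 dB.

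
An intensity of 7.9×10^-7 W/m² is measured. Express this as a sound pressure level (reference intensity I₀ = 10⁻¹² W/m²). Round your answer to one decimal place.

59.0 dB

Dividing by I₀ shifts the exponent by 12: I/I₀ = 7.9×10^5.
L = 10·(0.8976 + 5) = 58.98 dB.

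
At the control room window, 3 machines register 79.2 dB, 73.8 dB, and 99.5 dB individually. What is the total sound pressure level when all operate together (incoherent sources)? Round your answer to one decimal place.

99.6 dB

For uncorrelated sources the intensities add, so convert each level to linear form, sum, and take 10·log₁₀ of the total.
Σ 10^(L/10) = 10^(79.2/10) + 10^(73.8/10) + 10^(99.5/10) = 9.020e+09.
L_total = 10·log₁₀(9.020e+09) = 99.55 dB.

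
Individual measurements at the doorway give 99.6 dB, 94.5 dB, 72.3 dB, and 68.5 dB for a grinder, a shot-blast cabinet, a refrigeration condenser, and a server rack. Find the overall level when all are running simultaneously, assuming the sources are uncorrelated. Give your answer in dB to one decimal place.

For uncorrelated sources the intensities add, so convert each level to linear form, sum, and take 10·log₁₀ of the total.
Σ 10^(L/10) = 10^(99.6/10) + 10^(94.5/10) + 10^(72.3/10) + 10^(68.5/10) = 1.196e+10.
L_total = 10·log₁₀(1.196e+10) = 100.78 dB.

100.8 dB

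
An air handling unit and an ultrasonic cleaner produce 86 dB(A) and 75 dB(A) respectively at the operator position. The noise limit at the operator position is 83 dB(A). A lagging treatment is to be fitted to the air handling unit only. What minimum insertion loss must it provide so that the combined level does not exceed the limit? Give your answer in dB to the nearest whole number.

The untreated sources together contribute 10^(75/10) = 3.162e+07, i.e. 75.00 dB(A).
The limit corresponds to 10^(83/10) = 1.995e+08; subtracting the fixed part leaves 1.679e+08 for the air handling unit, i.e. 82.25 dB(A).
So the air handling unit must be reduced from 86 to 82.25 dB(A): IL = 3.75 dB.

4 dB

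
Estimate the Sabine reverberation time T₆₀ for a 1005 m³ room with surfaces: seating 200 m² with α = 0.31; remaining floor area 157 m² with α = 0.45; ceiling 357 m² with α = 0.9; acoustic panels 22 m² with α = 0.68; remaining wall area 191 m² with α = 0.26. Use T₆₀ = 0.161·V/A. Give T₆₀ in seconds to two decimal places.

0.31 s

Total absorption A = 200·0.31 + 157·0.45 + 357·0.9 + 22·0.68 + 191·0.26 = 518.57 m² sabins.
T₆₀ = 0.161·V/A = 0.161·1005/518.57 = 0.312 s.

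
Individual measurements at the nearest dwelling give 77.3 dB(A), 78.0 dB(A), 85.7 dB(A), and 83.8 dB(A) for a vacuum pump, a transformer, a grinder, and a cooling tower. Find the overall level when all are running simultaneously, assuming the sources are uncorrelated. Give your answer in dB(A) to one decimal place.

88.6 dB(A)

Incoherent sources combine by intensity addition: L_total = 10·log₁₀(Σ 10^(L_i/10)).
Σ 10^(L/10) = 10^(77.3/10) + 10^(78.0/10) + 10^(85.7/10) + 10^(83.8/10) = 7.282e+08.
L_total = 10·log₁₀(7.282e+08) = 88.62 dB(A).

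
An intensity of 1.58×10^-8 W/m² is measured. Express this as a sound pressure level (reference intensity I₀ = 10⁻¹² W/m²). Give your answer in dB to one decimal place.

I/I₀ = 1.58×10^-8/10⁻¹² = 1.58×10^4, and L = 10·log₁₀(I/I₀).
L = 10·(0.1987 + 4) = 41.99 dB.

42.0 dB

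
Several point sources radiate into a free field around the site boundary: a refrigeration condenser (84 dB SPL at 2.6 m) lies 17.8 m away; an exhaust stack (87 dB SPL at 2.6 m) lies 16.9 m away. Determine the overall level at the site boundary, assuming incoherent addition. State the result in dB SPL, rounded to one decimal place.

72.4 dB SPL

Propagate each source to the receiver with L = L_ref − 20·log₁₀(r/r_ref), then add intensities.
refrigeration condenser: 84 − 20·log₁₀(17.8/2.6) = 84 − 16.71 = 67.29 dB SPL.
exhaust stack: 87 − 20·log₁₀(16.9/2.6) = 87 − 16.26 = 70.74 dB SPL.
Σ 10^(L/10) = 1.722e+07 → L_total = 10·log₁₀(1.722e+07) = 72.36 dB SPL.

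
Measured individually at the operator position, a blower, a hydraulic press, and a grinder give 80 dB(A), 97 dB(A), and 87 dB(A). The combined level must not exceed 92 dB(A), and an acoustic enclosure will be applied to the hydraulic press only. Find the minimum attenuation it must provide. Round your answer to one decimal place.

7.1 dB

Everything except the hydraulic press sums to 10^(80/10) + 10^(87/10) = 6.012e+08 in linear terms, 87.79 dB(A).
The limit corresponds to 10^(92/10) = 1.585e+09; subtracting the fixed part leaves 9.837e+08 for the hydraulic press, i.e. 89.93 dB(A).
So the hydraulic press must be reduced from 97 to 89.93 dB(A): IL = 7.07 dB.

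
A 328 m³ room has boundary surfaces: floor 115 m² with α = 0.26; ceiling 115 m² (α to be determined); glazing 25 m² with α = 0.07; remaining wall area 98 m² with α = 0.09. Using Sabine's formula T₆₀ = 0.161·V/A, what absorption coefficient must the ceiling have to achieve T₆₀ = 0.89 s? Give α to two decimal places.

Required total absorption A = 0.161·328/0.89 = 59.33 m².
Absorption from the other surfaces = 115·0.26 + 25·0.07 + 98·0.09 = 40.47 m², so the ceiling must supply 18.86 m² over 115 m².
α = 18.86/115 = 0.164.

0.16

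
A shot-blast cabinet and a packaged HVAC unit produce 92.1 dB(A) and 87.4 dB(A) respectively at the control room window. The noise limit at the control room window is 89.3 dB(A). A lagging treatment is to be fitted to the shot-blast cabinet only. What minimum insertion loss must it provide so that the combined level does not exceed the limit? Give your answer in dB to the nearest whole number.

Everything except the shot-blast cabinet sums to 10^(87.4/10) = 5.495e+08 in linear terms, 87.40 dB(A).
To meet 89.3 dB(A) overall, the treated shot-blast cabinet may contribute at most 10^(89.3/10) − 5.495e+08 = 3.016e+08, i.e. 84.79 dB(A).
Required insertion loss = 92.1 − 84.79 = 7.31 dB.

7 dB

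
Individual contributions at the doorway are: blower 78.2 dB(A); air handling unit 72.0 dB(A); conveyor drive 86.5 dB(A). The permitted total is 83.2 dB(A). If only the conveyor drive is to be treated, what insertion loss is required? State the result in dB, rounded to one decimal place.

The untreated sources together contribute 10^(78.2/10) + 10^(72.0/10) = 8.192e+07, i.e. 79.13 dB(A).
To meet 83.2 dB(A) overall, the treated conveyor drive may contribute at most 10^(83.2/10) − 8.192e+07 = 1.270e+08, i.e. 81.04 dB(A).
Required insertion loss = 86.5 − 81.04 = 5.46 dB.

5.5 dB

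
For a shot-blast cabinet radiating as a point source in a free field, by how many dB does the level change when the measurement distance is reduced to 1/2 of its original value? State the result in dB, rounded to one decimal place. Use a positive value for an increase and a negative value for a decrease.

A point source loses 6 dB per doubling of distance; generally ΔL = −20·log₁₀(r₂/r₁).
ΔL = −20·log₁₀(0.5) = +6.02 dB.

+6.0 dB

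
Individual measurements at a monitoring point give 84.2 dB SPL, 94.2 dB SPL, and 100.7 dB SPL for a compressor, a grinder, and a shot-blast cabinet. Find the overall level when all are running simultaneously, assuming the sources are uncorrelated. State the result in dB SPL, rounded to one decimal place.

Incoherent sources combine by intensity addition: L_total = 10·log₁₀(Σ 10^(L_i/10)).
Σ 10^(L/10) = 10^(84.2/10) + 10^(94.2/10) + 10^(100.7/10) = 1.464e+10.
L_total = 10·log₁₀(1.464e+10) = 101.66 dB SPL.

101.7 dB SPL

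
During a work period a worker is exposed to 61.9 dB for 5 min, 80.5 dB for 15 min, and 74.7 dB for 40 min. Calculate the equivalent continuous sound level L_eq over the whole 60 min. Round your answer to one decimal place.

76.8 dB

The energy average is taken in the linear domain: L_eq = 10·log₁₀[(Σ tᵢ·10^(Lᵢ/10))/T], T = 60 min.
Σ tᵢ·10^(Lᵢ/10) = 5·10^(61.9/10) + 15·10^(80.5/10) + 40·10^(74.7/10) = 2.871e+09.
L_eq = 10·log₁₀(2.871e+09/60) = 76.80 dB.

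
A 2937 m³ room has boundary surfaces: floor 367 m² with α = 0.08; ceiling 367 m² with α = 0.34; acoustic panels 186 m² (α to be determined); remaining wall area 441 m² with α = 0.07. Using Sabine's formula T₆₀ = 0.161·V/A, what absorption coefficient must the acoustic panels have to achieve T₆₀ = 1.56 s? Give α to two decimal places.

From T₆₀ = 0.161·V/A, the target T₆₀ = 1.56 s needs A = 0.161·2937/1.56 = 303.11 m².
Absorption from the other surfaces = 367·0.08 + 367·0.34 + 441·0.07 = 185.01 m², so the acoustic panels must supply 118.10 m² over 186 m².
α = 118.10/186 = 0.635.

0.63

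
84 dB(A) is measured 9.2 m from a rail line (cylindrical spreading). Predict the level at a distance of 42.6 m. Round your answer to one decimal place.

Cylindrical spreading from a line source gives a 10·log₁₀(r₂/r₁) drop.
L₂ = 84 − 10·log₁₀(42.6/9.2) = 84 − 6.656 = 77.34 dB(A).

77.3 dB(A)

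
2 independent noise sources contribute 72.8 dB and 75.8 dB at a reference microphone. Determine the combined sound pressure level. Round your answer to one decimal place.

For uncorrelated sources the intensities add, so convert each level to linear form, sum, and take 10·log₁₀ of the total.
Σ 10^(L/10) = 10^(72.8/10) + 10^(75.8/10) = 5.707e+07.
L_total = 10·log₁₀(5.707e+07) = 77.56 dB.

77.6 dB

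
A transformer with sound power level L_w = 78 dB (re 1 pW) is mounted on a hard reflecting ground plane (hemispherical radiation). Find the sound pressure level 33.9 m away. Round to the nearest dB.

39 dB

The power spreads over a hemisphere of area 2π·r², so L_p = L_w − 10·log₁₀(2π·r²).
2π·r² = 7221 m², 10·log₁₀ of that is 38.586 dB.
L_p = 78 − 38.586 = 39.41 dB.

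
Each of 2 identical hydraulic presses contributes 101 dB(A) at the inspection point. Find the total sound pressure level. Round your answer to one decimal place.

104.0 dB(A)

With 2 equal, uncorrelated contributions the intensity is 2× that of one unit, giving a rise of 10·log₁₀ 2.
L_total = 101 + 10·log₁₀(2) = 101 + 3.010 = 104.01 dB(A).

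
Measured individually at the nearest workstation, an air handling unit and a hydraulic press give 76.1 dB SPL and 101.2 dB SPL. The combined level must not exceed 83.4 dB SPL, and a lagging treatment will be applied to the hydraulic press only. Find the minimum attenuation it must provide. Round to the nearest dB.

Everything except the hydraulic press sums to 10^(76.1/10) = 4.074e+07 in linear terms, 76.10 dB SPL.
The limit corresponds to 10^(83.4/10) = 2.188e+08; subtracting the fixed part leaves 1.780e+08 for the hydraulic press, i.e. 82.51 dB SPL.
So the hydraulic press must be reduced from 101.2 to 82.51 dB SPL: IL = 18.69 dB.

19 dB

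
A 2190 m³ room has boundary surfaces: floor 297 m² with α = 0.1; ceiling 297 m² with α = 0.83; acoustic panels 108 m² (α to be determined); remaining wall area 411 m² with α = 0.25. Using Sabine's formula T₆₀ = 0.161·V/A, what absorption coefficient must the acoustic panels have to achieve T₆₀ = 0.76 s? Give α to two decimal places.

0.79

From T₆₀ = 0.161·V/A, the target T₆₀ = 0.76 s needs A = 0.161·2190/0.76 = 463.93 m².
Absorption from the other surfaces = 297·0.1 + 297·0.83 + 411·0.25 = 378.96 m², so the acoustic panels must supply 84.97 m² over 108 m².
α = 84.97/108 = 0.787.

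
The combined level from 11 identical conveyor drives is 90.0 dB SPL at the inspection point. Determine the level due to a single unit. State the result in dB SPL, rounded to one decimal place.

For N identical incoherent sources L_total = L₁ + 10·log₁₀ N, so L₁ = 90.0 − 10·log₁₀(11) = 90.0 − 10.414.

79.6 dB SPL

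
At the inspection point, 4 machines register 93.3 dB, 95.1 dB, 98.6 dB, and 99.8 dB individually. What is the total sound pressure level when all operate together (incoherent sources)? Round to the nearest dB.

Incoherent sources combine by intensity addition: L_total = 10·log₁₀(Σ 10^(L_i/10)).
Σ 10^(L/10) = 10^(93.3/10) + 10^(95.1/10) + 10^(98.6/10) + 10^(99.8/10) = 2.217e+10.
L_total = 10·log₁₀(2.217e+10) = 103.46 dB.

103 dB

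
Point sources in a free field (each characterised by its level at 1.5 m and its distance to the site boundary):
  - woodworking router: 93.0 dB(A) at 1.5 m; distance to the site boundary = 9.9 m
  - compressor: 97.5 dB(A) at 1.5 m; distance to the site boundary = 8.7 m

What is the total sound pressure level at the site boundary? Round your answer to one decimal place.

Propagate each source to the receiver with L = L_ref − 20·log₁₀(r/r_ref), then add intensities.
woodworking router: 93.0 − 20·log₁₀(9.9/1.5) = 93.0 − 16.39 = 76.61 dB(A).
compressor: 97.5 − 20·log₁₀(8.7/1.5) = 97.5 − 15.27 = 82.23 dB(A).
Σ 10^(L/10) = 2.130e+08 → L_total = 10·log₁₀(2.130e+08) = 83.28 dB(A).

83.3 dB(A)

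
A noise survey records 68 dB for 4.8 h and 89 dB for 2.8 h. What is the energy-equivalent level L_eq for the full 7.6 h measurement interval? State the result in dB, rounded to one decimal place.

The energy average is taken in the linear domain: L_eq = 10·log₁₀[(Σ tᵢ·10^(Lᵢ/10))/T], T = 7.6 h.
Σ tᵢ·10^(Lᵢ/10) = 4.8·10^(68/10) + 2.8·10^(89/10) = 2.254e+09.
L_eq = 10·log₁₀(2.254e+09/7.6) = 84.72 dB.

84.7 dB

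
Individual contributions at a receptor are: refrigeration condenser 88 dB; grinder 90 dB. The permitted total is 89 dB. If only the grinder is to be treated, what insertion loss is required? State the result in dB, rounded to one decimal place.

The untreated sources together contribute 10^(88/10) = 6.310e+08, i.e. 88.00 dB.
The limit corresponds to 10^(89/10) = 7.943e+08; subtracting the fixed part leaves 1.634e+08 for the grinder, i.e. 82.13 dB.
Required insertion loss = 90 − 82.13 = 7.87 dB.

7.9 dB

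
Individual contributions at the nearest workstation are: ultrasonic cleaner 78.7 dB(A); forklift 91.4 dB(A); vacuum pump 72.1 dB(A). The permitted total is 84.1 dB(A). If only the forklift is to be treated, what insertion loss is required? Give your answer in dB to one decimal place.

9.2 dB

Fixed contribution from the other sources: Σ 10^(L/10) = 10^(78.7/10) + 10^(72.1/10) = 9.035e+07 (79.56 dB(A)).
To meet 84.1 dB(A) overall, the treated forklift may contribute at most 10^(84.1/10) − 9.035e+07 = 1.667e+08, i.e. 82.22 dB(A).
So the forklift must be reduced from 91.4 to 82.22 dB(A): IL = 9.18 dB.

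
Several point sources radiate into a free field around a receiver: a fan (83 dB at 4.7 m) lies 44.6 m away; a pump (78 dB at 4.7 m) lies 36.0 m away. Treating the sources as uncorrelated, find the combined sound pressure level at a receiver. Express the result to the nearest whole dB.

Apply inverse-square spreading to bring every level to the receiver, then sum 10^(L/10).
fan: 83 − 20·log₁₀(44.6/4.7) = 83 − 19.54 = 63.46 dB.
pump: 78 − 20·log₁₀(36.0/4.7) = 78 − 17.68 = 60.32 dB.
Σ 10^(L/10) = 3.291e+06 → L_total = 10·log₁₀(3.291e+06) = 65.17 dB.

65 dB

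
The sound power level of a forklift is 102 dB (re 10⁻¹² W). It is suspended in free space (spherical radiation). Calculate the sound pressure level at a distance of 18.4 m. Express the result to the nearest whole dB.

66 dB

The power spreads over a sphere of area 4π·r², so L_p = L_w − 10·log₁₀(4π·r²).
4π·r² = 4254 m², 10·log₁₀ of that is 36.288 dB.
L_p = 102 − 36.288 = 65.71 dB.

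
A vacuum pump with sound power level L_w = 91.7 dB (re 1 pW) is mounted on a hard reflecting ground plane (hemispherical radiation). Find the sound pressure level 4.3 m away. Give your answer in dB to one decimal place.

71.0 dB

Free-field hemispherical radiation: L_p = L_w − 10·log₁₀(2π·r²), r = 4.3 m.
2π·r² = 116.2 m², 10·log₁₀ of that is 20.651 dB.
L_p = 91.7 − 20.651 = 71.05 dB.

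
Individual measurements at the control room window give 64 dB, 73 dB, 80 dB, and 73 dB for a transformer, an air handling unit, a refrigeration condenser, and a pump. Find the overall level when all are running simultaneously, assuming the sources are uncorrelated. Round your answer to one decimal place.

For uncorrelated sources the intensities add, so convert each level to linear form, sum, and take 10·log₁₀ of the total.
Σ 10^(L/10) = 10^(64/10) + 10^(73/10) + 10^(80/10) + 10^(73/10) = 1.424e+08.
L_total = 10·log₁₀(1.424e+08) = 81.54 dB.

81.5 dB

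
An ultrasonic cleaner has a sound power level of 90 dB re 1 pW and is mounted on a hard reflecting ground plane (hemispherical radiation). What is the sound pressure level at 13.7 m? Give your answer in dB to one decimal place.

The power spreads over a hemisphere of area 2π·r², so L_p = L_w − 10·log₁₀(2π·r²).
2π·r² = 1179 m², 10·log₁₀ of that is 30.716 dB.
L_p = 90 − 30.716 = 59.28 dB.

59.3 dB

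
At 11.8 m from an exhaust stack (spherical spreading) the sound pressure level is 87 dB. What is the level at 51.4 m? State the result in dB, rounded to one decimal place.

74.2 dB

Spherical spreading from a point source gives a 20·log₁₀(r₂/r₁) drop.
L₂ = 87 − 20·log₁₀(51.4/11.8) = 87 − 12.782 = 74.22 dB.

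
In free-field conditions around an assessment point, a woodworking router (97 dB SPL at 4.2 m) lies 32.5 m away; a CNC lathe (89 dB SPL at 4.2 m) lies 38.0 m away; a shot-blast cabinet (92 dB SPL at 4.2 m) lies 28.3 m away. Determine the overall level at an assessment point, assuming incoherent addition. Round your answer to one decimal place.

81.1 dB SPL

Apply inverse-square spreading to bring every level to the receiver, then sum 10^(L/10).
woodworking router: 97 − 20·log₁₀(32.5/4.2) = 97 − 17.77 = 79.23 dB SPL.
CNC lathe: 89 − 20·log₁₀(38.0/4.2) = 89 − 19.13 = 69.87 dB SPL.
shot-blast cabinet: 92 − 20·log₁₀(28.3/4.2) = 92 − 16.57 = 75.43 dB SPL.
Σ 10^(L/10) = 1.283e+08 → L_total = 10·log₁₀(1.283e+08) = 81.08 dB SPL.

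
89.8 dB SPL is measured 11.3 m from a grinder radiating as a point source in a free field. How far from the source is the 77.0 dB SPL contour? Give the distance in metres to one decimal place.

For a point source L₁ − L₂ = 20·log₁₀(r₂/r₁), so r₂ = r₁·10^((L₁−L₂)/20).
r₂ = 11.3·10^((89.8−77.0)/20) = 11.3·10^(12.8/20) = 49.33 m.

49.3 m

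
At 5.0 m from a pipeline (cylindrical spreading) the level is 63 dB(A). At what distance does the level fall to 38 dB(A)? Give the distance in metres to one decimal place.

Line-source spreading drops the level by 10·log₁₀(r₂/r₁); inverting, r₂/r₁ = 10^(ΔL/10).
r₂ = 5.0·10^((63−38)/10) = 5.0·10^(25.0/10) = 1581.14 m.

1581.1 m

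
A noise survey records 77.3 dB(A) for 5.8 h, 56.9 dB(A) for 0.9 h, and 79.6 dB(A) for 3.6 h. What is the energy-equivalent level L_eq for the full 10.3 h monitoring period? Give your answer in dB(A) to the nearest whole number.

The energy average is taken in the linear domain: L_eq = 10·log₁₀[(Σ tᵢ·10^(Lᵢ/10))/T], T = 10.3 h.
Σ tᵢ·10^(Lᵢ/10) = 5.8·10^(77.3/10) + 0.9·10^(56.9/10) + 3.6·10^(79.6/10) = 6.402e+08.
L_eq = 10·log₁₀(6.402e+08/10.3) = 77.94 dB(A).

78 dB(A)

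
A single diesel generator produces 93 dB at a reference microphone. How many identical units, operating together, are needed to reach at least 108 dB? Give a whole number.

The shortfall is 108 − 93 = 15.0 dB, and N units add 10·log₁₀ N, so need 10·log₁₀ N ≥ 15.0.
N ≥ 10^(15.0/10) = 31.623, so N = 32.

32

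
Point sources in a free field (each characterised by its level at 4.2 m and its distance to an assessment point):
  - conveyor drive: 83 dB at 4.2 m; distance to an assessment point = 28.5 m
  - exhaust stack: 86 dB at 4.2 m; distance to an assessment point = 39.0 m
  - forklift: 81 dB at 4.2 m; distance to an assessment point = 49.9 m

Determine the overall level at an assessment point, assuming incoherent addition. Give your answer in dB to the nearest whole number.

70 dB

Propagate each source to the receiver with L = L_ref − 20·log₁₀(r/r_ref), then add intensities.
conveyor drive: 83 − 20·log₁₀(28.5/4.2) = 83 − 16.63 = 66.37 dB.
exhaust stack: 86 − 20·log₁₀(39.0/4.2) = 86 − 19.36 = 66.64 dB.
forklift: 81 − 20·log₁₀(49.9/4.2) = 81 − 21.50 = 59.50 dB.
Σ 10^(L/10) = 9.842e+06 → L_total = 10·log₁₀(9.842e+06) = 69.93 dB.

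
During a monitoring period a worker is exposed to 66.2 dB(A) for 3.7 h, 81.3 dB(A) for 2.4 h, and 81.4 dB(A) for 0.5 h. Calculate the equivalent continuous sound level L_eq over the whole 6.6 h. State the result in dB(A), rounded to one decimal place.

The energy average is taken in the linear domain: L_eq = 10·log₁₀[(Σ tᵢ·10^(Lᵢ/10))/T], T = 6.6 h.
Σ tᵢ·10^(Lᵢ/10) = 3.7·10^(66.2/10) + 2.4·10^(81.3/10) + 0.5·10^(81.4/10) = 4.082e+08.
L_eq = 10·log₁₀(4.082e+08/6.6) = 77.91 dB(A).

77.9 dB(A)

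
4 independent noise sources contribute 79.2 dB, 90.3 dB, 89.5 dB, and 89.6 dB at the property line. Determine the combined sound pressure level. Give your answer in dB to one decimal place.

For uncorrelated sources the intensities add, so convert each level to linear form, sum, and take 10·log₁₀ of the total.
Σ 10^(L/10) = 10^(79.2/10) + 10^(90.3/10) + 10^(89.5/10) + 10^(89.6/10) = 2.958e+09.
L_total = 10·log₁₀(2.958e+09) = 94.71 dB.

94.7 dB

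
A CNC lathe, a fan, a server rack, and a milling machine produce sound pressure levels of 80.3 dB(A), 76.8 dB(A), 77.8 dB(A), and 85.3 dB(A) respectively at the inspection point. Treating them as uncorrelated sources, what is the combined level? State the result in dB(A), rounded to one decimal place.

87.4 dB(A)

For uncorrelated sources the intensities add, so convert each level to linear form, sum, and take 10·log₁₀ of the total.
Σ 10^(L/10) = 10^(80.3/10) + 10^(76.8/10) + 10^(77.8/10) + 10^(85.3/10) = 5.541e+08.
L_total = 10·log₁₀(5.541e+08) = 87.44 dB(A).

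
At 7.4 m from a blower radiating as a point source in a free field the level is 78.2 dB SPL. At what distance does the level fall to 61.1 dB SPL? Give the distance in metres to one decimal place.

Point-source spreading drops the level by 20·log₁₀(r₂/r₁); inverting, r₂/r₁ = 10^(ΔL/20).
r₂ = 7.4·10^((78.2−61.1)/20) = 7.4·10^(17.1/20) = 52.99 m.

53.0 m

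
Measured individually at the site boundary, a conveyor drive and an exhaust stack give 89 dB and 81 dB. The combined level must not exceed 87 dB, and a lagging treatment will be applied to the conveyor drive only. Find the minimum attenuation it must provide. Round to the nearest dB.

Everything except the conveyor drive sums to 10^(81/10) = 1.259e+08 in linear terms, 81.00 dB.
To meet 87 dB overall, the treated conveyor drive may contribute at most 10^(87/10) − 1.259e+08 = 3.753e+08, i.e. 85.74 dB.
Required insertion loss = 89 − 85.74 = 3.26 dB.

3 dB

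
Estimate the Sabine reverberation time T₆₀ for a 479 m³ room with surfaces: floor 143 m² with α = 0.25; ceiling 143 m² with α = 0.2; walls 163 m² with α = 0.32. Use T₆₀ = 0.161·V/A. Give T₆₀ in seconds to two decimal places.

0.66 s

A = Σ Sᵢαᵢ = 143·0.25 + 143·0.2 + 163·0.32 = 116.51 m².
T₆₀ = 0.161·V/A = 0.161·479/116.51 = 0.662 s.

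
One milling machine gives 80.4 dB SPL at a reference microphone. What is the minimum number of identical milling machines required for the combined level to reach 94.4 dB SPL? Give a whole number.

Need L₁ + 10·log₁₀ N ≥ 94.4, i.e. log₁₀ N ≥ 1.40.
N ≥ 10^(14.0/10) = 25.119, so N = 26.

26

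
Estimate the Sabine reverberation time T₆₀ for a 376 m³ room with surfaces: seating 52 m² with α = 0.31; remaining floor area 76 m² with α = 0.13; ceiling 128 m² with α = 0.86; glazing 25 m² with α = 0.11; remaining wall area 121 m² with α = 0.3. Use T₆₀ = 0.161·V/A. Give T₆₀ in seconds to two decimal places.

0.35 s

A = Σ Sᵢαᵢ = 52·0.31 + 76·0.13 + 128·0.86 + 25·0.11 + 121·0.3 = 175.13 m².
T₆₀ = 0.161 × 376 / 175.13 = 0.346 s.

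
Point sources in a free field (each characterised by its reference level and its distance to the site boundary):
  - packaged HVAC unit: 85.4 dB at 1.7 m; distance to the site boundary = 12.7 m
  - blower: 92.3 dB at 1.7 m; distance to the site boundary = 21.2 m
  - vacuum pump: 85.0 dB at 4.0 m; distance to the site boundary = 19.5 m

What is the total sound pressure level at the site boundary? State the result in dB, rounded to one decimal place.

Apply inverse-square spreading to bring every level to the receiver, then sum 10^(L/10).
packaged HVAC unit: 85.4 − 20·log₁₀(12.7/1.7) = 85.4 − 17.47 = 67.93 dB.
blower: 92.3 − 20·log₁₀(21.2/1.7) = 92.3 − 21.92 = 70.38 dB.
vacuum pump: 85.0 − 20·log₁₀(19.5/4.0) = 85.0 − 13.76 = 71.24 dB.
Σ 10^(L/10) = 3.044e+07 → L_total = 10·log₁₀(3.044e+07) = 74.83 dB.

74.8 dB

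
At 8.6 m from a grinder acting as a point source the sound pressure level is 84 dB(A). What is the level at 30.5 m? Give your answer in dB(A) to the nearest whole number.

For a point source, L₂ = L₁ − 20·log₁₀(r₂/r₁).
L₂ = 84 − 20·log₁₀(30.5/8.6) = 84 − 10.996 = 73.00 dB(A).

73 dB(A)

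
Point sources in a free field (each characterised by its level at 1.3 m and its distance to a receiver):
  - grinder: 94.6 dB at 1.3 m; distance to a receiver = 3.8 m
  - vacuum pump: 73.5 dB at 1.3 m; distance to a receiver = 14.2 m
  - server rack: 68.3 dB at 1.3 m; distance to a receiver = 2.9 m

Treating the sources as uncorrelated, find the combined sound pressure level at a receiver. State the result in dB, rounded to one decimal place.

Propagate each source to the receiver with L = L_ref − 20·log₁₀(r/r_ref), then add intensities.
grinder: 94.6 − 20·log₁₀(3.8/1.3) = 94.6 − 9.32 = 85.28 dB.
vacuum pump: 73.5 − 20·log₁₀(14.2/1.3) = 73.5 − 20.77 = 52.73 dB.
server rack: 68.3 − 20·log₁₀(2.9/1.3) = 68.3 − 6.97 = 61.33 dB.
Σ 10^(L/10) = 3.391e+08 → L_total = 10·log₁₀(3.391e+08) = 85.30 dB.

85.3 dB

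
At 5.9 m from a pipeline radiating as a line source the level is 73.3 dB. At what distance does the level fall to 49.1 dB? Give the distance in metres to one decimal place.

1551.9 m

Line-source spreading drops the level by 10·log₁₀(r₂/r₁); inverting, r₂/r₁ = 10^(ΔL/10).
r₂ = 5.9·10^((73.3−49.1)/10) = 5.9·10^(24.2/10) = 1551.86 m.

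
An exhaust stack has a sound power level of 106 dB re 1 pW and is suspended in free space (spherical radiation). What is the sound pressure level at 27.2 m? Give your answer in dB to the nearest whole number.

66 dB

L_p = L_w − 10·log₁₀(4π·r²) with r = 27.2 m.
4π·r² = 9297 m², 10·log₁₀ of that is 39.683 dB.
L_p = 106 − 39.683 = 66.32 dB.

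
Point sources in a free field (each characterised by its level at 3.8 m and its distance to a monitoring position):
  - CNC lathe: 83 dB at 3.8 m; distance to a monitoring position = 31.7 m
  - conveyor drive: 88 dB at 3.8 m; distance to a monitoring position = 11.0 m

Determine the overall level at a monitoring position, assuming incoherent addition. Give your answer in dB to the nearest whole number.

79 dB

Propagate each source to the receiver with L = L_ref − 20·log₁₀(r/r_ref), then add intensities.
CNC lathe: 83 − 20·log₁₀(31.7/3.8) = 83 − 18.43 = 64.57 dB.
conveyor drive: 88 − 20·log₁₀(11.0/3.8) = 88 − 9.23 = 78.77 dB.
Σ 10^(L/10) = 7.816e+07 → L_total = 10·log₁₀(7.816e+07) = 78.93 dB.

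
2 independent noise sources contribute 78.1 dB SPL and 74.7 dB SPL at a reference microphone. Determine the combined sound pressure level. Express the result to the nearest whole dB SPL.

Incoherent sources combine by intensity addition: L_total = 10·log₁₀(Σ 10^(L_i/10)).
Σ 10^(L/10) = 10^(78.1/10) + 10^(74.7/10) = 9.408e+07.
L_total = 10·log₁₀(9.408e+07) = 79.73 dB SPL.

80 dB SPL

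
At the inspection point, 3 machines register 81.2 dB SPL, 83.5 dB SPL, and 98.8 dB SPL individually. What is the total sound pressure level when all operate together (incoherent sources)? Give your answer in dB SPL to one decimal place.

For uncorrelated sources the intensities add, so convert each level to linear form, sum, and take 10·log₁₀ of the total.
Σ 10^(L/10) = 10^(81.2/10) + 10^(83.5/10) + 10^(98.8/10) = 7.941e+09.
L_total = 10·log₁₀(7.941e+09) = 99.00 dB SPL.

99.0 dB SPL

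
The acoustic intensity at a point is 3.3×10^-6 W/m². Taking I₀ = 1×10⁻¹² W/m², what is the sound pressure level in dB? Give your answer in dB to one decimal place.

65.2 dB

Dividing by I₀ shifts the exponent by 12: I/I₀ = 3.3×10^6.
L = 10·(0.5185 + 6) = 65.19 dB.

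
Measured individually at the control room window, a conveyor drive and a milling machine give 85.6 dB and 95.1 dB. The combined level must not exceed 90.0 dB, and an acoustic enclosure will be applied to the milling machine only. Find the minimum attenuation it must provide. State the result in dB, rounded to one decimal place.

Fixed contribution from the other source: Σ 10^(L/10) = 10^(85.6/10) = 3.631e+08 (85.60 dB).
The limit corresponds to 10^(90.0/10) = 1.000e+09; subtracting the fixed part leaves 6.369e+08 for the milling machine, i.e. 88.04 dB.
So the milling machine must be reduced from 95.1 to 88.04 dB: IL = 7.06 dB.

7.1 dB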